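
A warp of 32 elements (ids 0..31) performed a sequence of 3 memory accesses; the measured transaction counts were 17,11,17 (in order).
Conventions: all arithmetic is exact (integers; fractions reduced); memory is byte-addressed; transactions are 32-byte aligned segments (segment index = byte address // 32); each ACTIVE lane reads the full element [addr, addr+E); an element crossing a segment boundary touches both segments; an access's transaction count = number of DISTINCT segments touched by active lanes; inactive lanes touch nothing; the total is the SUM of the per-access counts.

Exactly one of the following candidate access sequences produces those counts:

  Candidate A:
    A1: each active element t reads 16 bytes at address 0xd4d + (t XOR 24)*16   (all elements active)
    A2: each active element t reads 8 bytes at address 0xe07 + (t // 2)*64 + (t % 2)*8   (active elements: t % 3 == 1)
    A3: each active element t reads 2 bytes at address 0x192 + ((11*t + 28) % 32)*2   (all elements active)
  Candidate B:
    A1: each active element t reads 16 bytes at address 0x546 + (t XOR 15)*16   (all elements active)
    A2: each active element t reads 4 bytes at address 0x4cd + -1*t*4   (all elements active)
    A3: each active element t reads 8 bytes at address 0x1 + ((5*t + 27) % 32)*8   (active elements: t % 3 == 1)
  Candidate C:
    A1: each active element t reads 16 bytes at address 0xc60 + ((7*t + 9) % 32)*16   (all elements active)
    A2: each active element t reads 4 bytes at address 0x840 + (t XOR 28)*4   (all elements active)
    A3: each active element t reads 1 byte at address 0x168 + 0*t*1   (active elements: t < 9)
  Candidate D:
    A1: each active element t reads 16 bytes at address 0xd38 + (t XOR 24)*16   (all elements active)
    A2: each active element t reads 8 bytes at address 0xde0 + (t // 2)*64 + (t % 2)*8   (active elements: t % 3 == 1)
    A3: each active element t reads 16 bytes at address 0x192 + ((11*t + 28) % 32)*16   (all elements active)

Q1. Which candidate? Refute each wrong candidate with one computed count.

A: A3 gives 3 transactions, not 17
B: A2 gives 5 transactions, not 11
C: A1 gives 16 transactions, not 17
D: all counts match (17,11,17)

Answer: D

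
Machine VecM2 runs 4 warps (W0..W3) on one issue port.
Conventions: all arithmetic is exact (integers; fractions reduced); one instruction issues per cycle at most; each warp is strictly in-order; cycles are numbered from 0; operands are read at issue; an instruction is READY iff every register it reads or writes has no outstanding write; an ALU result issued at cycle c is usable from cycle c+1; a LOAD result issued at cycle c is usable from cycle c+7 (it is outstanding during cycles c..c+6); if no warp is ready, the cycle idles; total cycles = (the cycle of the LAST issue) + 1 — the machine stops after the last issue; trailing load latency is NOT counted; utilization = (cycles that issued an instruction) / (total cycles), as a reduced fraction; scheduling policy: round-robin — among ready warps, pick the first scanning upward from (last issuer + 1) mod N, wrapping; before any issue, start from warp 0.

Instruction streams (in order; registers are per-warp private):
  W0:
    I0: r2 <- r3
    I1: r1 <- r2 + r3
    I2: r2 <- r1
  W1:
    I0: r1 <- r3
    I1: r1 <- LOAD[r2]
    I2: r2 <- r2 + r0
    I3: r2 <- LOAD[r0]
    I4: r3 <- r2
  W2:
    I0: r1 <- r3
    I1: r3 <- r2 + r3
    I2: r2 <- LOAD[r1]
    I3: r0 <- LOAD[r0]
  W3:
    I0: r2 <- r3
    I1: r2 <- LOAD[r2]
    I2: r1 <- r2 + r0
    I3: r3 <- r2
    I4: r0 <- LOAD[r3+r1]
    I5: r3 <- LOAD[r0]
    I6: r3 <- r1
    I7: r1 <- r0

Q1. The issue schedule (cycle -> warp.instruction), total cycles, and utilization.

cycle 0: W0.I0
cycle 1: W1.I0
cycle 2: W2.I0
cycle 3: W3.I0
cycle 4: W0.I1
cycle 5: W1.I1
cycle 6: W2.I1
cycle 7: W3.I1
cycle 8: W0.I2
cycle 9: W1.I2
cycle 10: W2.I2
cycle 11: W1.I3
cycle 12: W2.I3
cycle 13: idle
cycle 14: W3.I2
cycle 15: W3.I3
cycle 16: W3.I4
cycle 17: idle
cycle 18: W1.I4
cycle 19: idle
cycle 20: idle
cycle 21: idle
cycle 22: idle
cycle 23: W3.I5
cycle 24: idle
cycle 25: idle
cycle 26: idle
cycle 27: idle
cycle 28: idle
cycle 29: idle
cycle 30: W3.I6
cycle 31: W3.I7

Answer: 32 cycles, utilization 5/8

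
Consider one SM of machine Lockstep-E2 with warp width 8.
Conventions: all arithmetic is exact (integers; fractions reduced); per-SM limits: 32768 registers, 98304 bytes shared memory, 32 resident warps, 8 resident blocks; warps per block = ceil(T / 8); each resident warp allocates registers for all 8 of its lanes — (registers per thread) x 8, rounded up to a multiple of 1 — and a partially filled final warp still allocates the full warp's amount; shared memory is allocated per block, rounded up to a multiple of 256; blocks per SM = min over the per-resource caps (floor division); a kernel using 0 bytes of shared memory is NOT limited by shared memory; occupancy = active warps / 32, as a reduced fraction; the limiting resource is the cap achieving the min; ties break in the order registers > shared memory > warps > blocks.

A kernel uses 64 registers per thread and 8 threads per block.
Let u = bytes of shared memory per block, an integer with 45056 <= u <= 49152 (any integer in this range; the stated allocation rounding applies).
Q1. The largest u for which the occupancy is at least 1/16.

Answer: u = 49152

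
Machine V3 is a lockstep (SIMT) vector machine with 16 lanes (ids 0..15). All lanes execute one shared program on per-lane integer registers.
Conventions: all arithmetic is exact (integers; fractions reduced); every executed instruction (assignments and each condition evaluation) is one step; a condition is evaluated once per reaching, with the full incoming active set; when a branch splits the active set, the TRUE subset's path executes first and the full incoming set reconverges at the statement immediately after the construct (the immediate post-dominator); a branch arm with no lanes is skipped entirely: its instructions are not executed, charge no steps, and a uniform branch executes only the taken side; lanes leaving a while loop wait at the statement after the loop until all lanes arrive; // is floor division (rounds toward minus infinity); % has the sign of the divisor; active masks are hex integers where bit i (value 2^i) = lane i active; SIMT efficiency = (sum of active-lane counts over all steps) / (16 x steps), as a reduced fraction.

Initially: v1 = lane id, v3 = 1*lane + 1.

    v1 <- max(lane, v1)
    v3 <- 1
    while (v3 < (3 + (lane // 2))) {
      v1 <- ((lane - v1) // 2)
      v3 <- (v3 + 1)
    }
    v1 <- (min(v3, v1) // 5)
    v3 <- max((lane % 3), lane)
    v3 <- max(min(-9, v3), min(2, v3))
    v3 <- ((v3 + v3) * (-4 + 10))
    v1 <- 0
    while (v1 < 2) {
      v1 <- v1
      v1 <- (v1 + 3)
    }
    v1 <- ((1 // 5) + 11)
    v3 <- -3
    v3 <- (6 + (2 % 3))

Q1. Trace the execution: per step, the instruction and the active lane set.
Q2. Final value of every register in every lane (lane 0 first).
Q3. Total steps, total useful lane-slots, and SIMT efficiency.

step 0: v1 <- max(lane, v1)          0xffff
step 1: v3 <- 1                      0xffff
step 2: eval (v3 < (3 + (lane // 2))) 0xffff
step 3: v1 <- ((lane - v1) // 2)     0xffff
step 4: v3 <- (v3 + 1)               0xffff
step 5: eval (v3 < (3 + (lane // 2))) 0xffff
step 6: v1 <- ((lane - v1) // 2)     0xffff
step 7: v3 <- (v3 + 1)               0xffff
step 8: eval (v3 < (3 + (lane // 2))) 0xffff
step 9: v1 <- ((lane - v1) // 2)     0xfffc
step 10: v3 <- (v3 + 1)               0xfffc
step 11: eval (v3 < (3 + (lane // 2))) 0xfffc
step 12: v1 <- ((lane - v1) // 2)     0xfff0
step 13: v3 <- (v3 + 1)               0xfff0
step 14: eval (v3 < (3 + (lane // 2))) 0xfff0
step 15: v1 <- ((lane - v1) // 2)     0xffc0
step 16: v3 <- (v3 + 1)               0xffc0
step 17: eval (v3 < (3 + (lane // 2))) 0xffc0
step 18: v1 <- ((lane - v1) // 2)     0xff00
step 19: v3 <- (v3 + 1)               0xff00
step 20: eval (v3 < (3 + (lane // 2))) 0xff00
step 21: v1 <- ((lane - v1) // 2)     0xfc00
step 22: v3 <- (v3 + 1)               0xfc00
step 23: eval (v3 < (3 + (lane // 2))) 0xfc00
step 24: v1 <- ((lane - v1) // 2)     0xf000
step 25: v3 <- (v3 + 1)               0xf000
step 26: eval (v3 < (3 + (lane // 2))) 0xf000
step 27: v1 <- ((lane - v1) // 2)     0xc000
step 28: v3 <- (v3 + 1)               0xc000
step 29: eval (v3 < (3 + (lane // 2))) 0xc000
step 30: v1 <- (min(v3, v1) // 5)     0xffff
step 31: v3 <- max((lane % 3), lane)  0xffff
step 32: v3 <- max(min(-9, v3), min(2, v3)) 0xffff
step 33: v3 <- ((v3 + v3) * (-4 + 10)) 0xffff
step 34: v1 <- 0                      0xffff
step 35: eval (v1 < 2)                0xffff
step 36: v1 <- v1                     0xffff
step 37: v1 <- (v1 + 3)               0xffff
step 38: eval (v1 < 2)                0xffff
step 39: v1 <- ((1 // 5) + 11)        0xffff
step 40: v3 <- -3                     0xffff
step 41: v3 <- (6 + (2 % 3))          0xffff

Answer: 42 steps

v1: 11,11,11,11,11,11,11,11,11,11,11,11,11,11,11,11
v3: 8,8,8,8,8,8,8,8,8,8,8,8,8,8,8,8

steps = 42; useful = 504; efficiency = 504/672 = 3/4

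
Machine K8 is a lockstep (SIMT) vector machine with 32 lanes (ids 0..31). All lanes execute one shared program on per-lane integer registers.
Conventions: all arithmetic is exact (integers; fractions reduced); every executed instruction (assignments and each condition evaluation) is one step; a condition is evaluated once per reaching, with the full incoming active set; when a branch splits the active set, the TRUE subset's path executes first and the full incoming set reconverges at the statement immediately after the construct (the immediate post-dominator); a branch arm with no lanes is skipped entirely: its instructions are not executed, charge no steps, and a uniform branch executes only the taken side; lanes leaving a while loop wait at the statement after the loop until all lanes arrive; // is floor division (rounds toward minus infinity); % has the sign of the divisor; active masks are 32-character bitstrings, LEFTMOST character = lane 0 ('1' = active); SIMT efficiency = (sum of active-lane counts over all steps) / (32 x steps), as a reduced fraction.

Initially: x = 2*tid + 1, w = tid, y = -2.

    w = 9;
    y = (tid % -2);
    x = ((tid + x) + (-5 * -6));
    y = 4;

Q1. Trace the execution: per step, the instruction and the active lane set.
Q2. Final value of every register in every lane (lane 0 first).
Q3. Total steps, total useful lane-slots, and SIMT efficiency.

step 0: w <- 9                       11111111111111111111111111111111
step 1: y <- (tid % -2)              11111111111111111111111111111111
step 2: x <- ((tid + x) + (-5 * -6)) 11111111111111111111111111111111
step 3: y <- 4                       11111111111111111111111111111111

Answer: 4 steps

x: 31,34,37,40,43,46,49,52,55,58,61,64,67,70,73,76,79,82,85,88,91,94,97,100,103,106,109,112,115,118,121,124
w: 9,9,9,9,9,9,9,9,9,9,9,9,9,9,9,9,9,9,9,9,9,9,9,9,9,9,9,9,9,9,9,9
y: 4,4,4,4,4,4,4,4,4,4,4,4,4,4,4,4,4,4,4,4,4,4,4,4,4,4,4,4,4,4,4,4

steps = 4; useful = 128; efficiency = 128/128 = 1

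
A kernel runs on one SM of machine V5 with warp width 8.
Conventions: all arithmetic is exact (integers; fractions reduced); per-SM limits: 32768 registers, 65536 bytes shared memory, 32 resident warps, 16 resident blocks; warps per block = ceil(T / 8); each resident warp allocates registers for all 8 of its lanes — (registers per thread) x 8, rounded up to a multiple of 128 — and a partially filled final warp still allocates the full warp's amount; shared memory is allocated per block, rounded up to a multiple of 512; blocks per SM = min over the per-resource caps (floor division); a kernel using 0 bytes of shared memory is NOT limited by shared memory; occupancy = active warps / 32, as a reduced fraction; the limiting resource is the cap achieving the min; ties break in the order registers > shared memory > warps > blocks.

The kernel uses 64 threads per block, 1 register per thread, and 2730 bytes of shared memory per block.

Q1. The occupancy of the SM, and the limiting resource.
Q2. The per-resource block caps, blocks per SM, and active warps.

Answer: occupancy 1, limited by warps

registers: 32 blocks
shared memory: 21 blocks
warps: 4 blocks
blocks: 16 blocks

Answer: 4 blocks, 32 active warps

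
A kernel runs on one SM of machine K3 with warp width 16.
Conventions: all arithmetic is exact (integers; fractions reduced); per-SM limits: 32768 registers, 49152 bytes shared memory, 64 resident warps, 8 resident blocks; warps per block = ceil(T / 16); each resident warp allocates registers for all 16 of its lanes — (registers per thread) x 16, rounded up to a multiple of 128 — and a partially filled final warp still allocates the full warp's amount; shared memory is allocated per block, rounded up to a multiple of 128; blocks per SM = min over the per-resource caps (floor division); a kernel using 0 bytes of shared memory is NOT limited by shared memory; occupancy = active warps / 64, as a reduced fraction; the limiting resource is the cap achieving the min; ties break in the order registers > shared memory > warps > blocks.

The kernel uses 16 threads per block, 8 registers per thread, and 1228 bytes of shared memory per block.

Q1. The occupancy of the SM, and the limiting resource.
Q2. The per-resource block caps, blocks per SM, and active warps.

Answer: occupancy 1/8, limited by blocks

registers: 256 blocks
shared memory: 38 blocks
warps: 64 blocks
blocks: 8 blocks

Answer: 8 blocks, 8 active warps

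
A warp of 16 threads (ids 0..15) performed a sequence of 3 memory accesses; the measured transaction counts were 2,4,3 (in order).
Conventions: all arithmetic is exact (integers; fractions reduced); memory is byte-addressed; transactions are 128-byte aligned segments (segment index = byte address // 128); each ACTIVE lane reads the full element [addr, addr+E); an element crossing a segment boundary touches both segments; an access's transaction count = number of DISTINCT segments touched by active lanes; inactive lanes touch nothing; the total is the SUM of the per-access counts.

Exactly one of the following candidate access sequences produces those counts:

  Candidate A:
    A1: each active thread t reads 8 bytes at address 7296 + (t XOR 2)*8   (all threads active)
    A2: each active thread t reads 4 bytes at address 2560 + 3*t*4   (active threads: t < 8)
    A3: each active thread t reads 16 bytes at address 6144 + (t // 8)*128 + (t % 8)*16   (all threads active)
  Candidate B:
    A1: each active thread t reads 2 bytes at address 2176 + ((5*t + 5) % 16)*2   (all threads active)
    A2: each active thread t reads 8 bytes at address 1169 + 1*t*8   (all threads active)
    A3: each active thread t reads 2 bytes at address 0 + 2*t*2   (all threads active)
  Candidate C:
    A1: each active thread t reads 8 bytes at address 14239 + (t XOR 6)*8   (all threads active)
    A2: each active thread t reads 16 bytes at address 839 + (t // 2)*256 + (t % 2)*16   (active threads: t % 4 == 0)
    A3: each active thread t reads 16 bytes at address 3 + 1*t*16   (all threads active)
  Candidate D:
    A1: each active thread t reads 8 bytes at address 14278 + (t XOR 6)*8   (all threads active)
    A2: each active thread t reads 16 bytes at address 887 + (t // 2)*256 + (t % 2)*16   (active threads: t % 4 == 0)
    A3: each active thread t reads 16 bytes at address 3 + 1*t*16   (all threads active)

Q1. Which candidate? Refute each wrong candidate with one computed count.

A: A1 gives 1 transaction, not 2
B: A1 gives 1 transaction, not 2
D: A2 gives 8 transactions, not 4
C: all counts match (2,4,3)

Answer: C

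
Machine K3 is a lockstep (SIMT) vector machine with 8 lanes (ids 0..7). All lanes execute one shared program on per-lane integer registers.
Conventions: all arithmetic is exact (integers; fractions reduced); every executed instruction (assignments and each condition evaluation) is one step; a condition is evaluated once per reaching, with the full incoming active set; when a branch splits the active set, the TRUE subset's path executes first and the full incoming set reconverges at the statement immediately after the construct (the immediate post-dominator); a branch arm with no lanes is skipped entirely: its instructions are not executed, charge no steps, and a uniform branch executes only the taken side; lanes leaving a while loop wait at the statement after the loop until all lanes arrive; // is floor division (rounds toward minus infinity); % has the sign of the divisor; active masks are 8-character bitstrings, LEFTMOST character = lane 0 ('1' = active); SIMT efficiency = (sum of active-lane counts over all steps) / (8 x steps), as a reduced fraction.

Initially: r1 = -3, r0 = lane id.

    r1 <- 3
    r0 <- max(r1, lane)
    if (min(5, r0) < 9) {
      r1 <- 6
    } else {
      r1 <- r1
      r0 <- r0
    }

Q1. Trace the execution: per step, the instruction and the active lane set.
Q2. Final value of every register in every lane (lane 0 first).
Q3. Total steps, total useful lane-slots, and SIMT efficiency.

step 0: r1 <- 3                      11111111
step 1: r0 <- max(r1, lane)          11111111
step 2: eval (min(5, r0) < 9)        11111111
step 3: r1 <- 6                      11111111

Answer: 4 steps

r1: 6,6,6,6,6,6,6,6
r0: 3,3,3,3,4,5,6,7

steps = 4; useful = 32; efficiency = 32/32 = 1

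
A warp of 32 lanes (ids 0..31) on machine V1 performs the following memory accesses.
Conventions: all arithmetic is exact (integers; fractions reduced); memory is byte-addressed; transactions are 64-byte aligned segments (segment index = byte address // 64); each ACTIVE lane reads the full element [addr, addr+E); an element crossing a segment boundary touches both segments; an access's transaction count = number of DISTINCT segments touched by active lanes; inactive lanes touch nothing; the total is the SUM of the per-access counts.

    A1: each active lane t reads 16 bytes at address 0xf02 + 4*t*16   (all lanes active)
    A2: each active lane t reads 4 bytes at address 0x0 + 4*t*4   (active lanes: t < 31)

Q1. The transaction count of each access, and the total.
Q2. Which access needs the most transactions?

A1: 32 transactions
A2: 8 transactions

Answer: 32,8; total 40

Answer: A1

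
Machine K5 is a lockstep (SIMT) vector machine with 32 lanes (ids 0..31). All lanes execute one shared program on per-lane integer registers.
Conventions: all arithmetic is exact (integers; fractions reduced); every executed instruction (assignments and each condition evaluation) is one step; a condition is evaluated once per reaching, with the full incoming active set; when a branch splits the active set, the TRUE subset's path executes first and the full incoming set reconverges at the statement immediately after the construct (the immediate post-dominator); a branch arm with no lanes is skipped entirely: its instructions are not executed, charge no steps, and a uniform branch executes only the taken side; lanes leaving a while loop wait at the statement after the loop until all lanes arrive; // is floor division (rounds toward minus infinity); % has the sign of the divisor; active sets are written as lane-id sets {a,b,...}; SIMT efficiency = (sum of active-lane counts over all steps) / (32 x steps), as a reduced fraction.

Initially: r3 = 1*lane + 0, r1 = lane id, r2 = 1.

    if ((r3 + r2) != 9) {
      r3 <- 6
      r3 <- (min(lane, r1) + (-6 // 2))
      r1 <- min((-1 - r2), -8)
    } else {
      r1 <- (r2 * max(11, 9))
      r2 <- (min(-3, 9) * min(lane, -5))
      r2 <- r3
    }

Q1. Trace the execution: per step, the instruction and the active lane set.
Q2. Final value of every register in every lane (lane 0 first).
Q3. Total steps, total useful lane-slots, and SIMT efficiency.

step 0: eval ((r3 + r2) != 9)        {0,1,2,3,4,5,6,7,8,9,10,11,12,13,14,15,16,17,18,19,20,21,22,23,24,25,26,27,28,29,30,31}
step 1: r3 <- 6                      {0,1,2,3,4,5,6,7,9,10,11,12,13,14,15,16,17,18,19,20,21,22,23,24,25,26,27,28,29,30,31}
step 2: r3 <- (min(lane, r1) + (-6 // 2)) {0,1,2,3,4,5,6,7,9,10,11,12,13,14,15,16,17,18,19,20,21,22,23,24,25,26,27,28,29,30,31}
step 3: r1 <- min((-1 - r2), -8)     {0,1,2,3,4,5,6,7,9,10,11,12,13,14,15,16,17,18,19,20,21,22,23,24,25,26,27,28,29,30,31}
step 4: r1 <- (r2 * max(11, 9))      {8}
step 5: r2 <- (min(-3, 9) * min(lane, -5)) {8}
step 6: r2 <- r3                     {8}

Answer: 7 steps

r3: -3,-2,-1,0,1,2,3,4,8,6,7,8,9,10,11,12,13,14,15,16,17,18,19,20,21,22,23,24,25,26,27,28
r1: -8,-8,-8,-8,-8,-8,-8,-8,11,-8,-8,-8,-8,-8,-8,-8,-8,-8,-8,-8,-8,-8,-8,-8,-8,-8,-8,-8,-8,-8,-8,-8
r2: 1,1,1,1,1,1,1,1,8,1,1,1,1,1,1,1,1,1,1,1,1,1,1,1,1,1,1,1,1,1,1,1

steps = 7; useful = 128; efficiency = 128/224 = 4/7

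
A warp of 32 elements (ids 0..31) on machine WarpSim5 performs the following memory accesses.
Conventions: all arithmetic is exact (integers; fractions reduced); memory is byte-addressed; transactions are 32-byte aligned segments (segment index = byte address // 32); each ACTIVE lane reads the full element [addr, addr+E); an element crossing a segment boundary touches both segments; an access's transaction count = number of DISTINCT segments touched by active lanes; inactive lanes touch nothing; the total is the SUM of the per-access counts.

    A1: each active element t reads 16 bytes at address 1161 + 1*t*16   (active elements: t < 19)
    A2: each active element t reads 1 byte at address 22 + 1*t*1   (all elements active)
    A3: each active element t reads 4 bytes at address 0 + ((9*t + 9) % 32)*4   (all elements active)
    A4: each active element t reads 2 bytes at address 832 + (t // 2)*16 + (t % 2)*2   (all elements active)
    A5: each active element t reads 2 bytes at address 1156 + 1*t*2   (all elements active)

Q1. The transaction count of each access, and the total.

A1: 10 transactions
A2: 2 transactions
A3: 4 transactions
A4: 8 transactions
A5: 3 transactions

Answer: 10,2,4,8,3; total 27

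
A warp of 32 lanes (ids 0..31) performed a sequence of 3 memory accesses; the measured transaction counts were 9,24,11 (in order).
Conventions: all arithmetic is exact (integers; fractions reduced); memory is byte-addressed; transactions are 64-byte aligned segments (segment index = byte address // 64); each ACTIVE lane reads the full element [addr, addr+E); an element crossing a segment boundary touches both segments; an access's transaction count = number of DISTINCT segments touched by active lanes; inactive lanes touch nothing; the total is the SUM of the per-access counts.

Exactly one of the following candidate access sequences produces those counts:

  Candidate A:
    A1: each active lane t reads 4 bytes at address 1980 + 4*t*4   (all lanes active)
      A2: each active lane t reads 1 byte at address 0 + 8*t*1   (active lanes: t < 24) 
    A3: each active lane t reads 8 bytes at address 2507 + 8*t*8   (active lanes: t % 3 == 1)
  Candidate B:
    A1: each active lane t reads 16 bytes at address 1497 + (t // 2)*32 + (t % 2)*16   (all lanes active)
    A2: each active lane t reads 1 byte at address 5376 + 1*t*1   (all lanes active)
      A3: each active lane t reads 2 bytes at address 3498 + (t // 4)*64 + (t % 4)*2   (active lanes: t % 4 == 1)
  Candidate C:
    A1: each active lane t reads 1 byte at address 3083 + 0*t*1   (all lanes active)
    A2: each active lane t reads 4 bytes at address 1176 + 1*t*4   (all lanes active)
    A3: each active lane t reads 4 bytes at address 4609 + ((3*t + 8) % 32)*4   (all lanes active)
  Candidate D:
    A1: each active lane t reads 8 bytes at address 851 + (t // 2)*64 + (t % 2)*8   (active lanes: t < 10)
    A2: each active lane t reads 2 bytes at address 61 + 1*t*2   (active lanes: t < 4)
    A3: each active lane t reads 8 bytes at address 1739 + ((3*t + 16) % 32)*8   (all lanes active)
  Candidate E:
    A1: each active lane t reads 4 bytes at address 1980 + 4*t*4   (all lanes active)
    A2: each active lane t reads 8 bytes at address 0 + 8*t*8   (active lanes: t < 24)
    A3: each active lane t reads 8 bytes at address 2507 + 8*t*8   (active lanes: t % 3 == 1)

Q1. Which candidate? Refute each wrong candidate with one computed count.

A: A2 gives 3 transactions, not 24
B: A2 gives 1 transaction, not 24
C: A1 gives 1 transaction, not 9
D: A1 gives 5 transactions, not 9
E: all counts match (9,24,11)

Answer: E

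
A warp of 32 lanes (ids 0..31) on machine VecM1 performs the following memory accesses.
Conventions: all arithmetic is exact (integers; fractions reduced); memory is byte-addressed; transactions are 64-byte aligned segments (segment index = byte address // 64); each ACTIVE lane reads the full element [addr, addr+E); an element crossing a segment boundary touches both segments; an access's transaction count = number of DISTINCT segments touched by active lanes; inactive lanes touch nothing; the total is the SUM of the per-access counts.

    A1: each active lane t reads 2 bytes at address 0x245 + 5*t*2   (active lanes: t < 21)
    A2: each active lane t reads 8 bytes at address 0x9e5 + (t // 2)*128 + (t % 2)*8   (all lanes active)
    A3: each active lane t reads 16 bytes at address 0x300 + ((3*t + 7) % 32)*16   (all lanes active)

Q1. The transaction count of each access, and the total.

A1: 4 transactions
A2: 16 transactions
A3: 8 transactions

Answer: 4,16,8; total 28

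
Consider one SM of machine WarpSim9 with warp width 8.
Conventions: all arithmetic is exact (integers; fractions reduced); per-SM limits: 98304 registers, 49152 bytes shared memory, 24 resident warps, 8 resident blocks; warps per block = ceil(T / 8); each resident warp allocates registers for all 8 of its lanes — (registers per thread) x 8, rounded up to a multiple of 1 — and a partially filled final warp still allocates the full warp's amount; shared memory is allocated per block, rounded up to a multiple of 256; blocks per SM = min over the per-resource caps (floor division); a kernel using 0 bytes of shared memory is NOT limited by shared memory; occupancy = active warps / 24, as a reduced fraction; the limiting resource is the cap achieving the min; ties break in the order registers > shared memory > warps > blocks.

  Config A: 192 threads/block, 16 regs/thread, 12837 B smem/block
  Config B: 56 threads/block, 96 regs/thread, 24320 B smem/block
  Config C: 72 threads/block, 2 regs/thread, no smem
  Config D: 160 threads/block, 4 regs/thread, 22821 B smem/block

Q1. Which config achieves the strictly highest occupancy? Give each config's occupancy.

occupancies: A 1, B 7/12, C 3/4, D 5/6

Answer: A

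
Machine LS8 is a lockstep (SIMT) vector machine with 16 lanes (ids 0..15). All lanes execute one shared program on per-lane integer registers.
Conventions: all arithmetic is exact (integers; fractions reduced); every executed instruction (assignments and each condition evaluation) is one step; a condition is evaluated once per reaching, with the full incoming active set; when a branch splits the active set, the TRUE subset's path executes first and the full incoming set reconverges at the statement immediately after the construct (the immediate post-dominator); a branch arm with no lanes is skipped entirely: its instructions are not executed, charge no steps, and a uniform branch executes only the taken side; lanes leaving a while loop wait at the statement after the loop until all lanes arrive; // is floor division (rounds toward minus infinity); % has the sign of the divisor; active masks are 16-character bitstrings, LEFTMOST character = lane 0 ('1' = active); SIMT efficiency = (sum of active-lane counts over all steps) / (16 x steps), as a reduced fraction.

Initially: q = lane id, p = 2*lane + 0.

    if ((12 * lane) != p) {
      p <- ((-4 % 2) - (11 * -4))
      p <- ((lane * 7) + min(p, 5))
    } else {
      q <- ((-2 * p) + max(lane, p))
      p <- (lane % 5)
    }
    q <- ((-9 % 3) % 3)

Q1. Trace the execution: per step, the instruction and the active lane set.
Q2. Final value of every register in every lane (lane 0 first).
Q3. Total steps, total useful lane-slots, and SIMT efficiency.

step 0: eval ((12 * lane) != p)      1111111111111111
step 1: p <- ((-4 % 2) - (11 * -4))  0111111111111111
step 2: p <- ((lane * 7) + min(p, 5)) 0111111111111111
step 3: q <- ((-2 * p) + max(lane, p)) 1000000000000000
step 4: p <- (lane % 5)              1000000000000000
step 5: q <- ((-9 % 3) % 3)          1111111111111111

Answer: 6 steps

q: 0,0,0,0,0,0,0,0,0,0,0,0,0,0,0,0
p: 0,12,19,26,33,40,47,54,61,68,75,82,89,96,103,110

steps = 6; useful = 64; efficiency = 64/96 = 2/3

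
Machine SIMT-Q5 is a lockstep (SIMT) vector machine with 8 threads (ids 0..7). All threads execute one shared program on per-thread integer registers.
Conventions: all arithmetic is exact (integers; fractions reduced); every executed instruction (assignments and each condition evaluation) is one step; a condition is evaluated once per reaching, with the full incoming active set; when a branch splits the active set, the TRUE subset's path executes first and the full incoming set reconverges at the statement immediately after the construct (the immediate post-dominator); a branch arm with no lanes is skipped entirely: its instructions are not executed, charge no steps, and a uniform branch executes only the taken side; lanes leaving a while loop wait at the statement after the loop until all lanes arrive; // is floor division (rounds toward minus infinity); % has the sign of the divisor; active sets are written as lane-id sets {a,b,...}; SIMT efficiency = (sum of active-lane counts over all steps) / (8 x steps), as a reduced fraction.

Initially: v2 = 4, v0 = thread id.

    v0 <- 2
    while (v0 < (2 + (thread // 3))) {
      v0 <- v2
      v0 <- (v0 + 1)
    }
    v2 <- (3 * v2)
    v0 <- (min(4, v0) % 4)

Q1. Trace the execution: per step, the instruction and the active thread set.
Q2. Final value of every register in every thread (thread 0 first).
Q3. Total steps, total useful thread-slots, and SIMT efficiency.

step 0: v0 <- 2                      {0,1,2,3,4,5,6,7}
step 1: eval (v0 < (2 + (thread // 3))) {0,1,2,3,4,5,6,7}
step 2: v0 <- v2                     {3,4,5,6,7}
step 3: v0 <- (v0 + 1)               {3,4,5,6,7}
step 4: eval (v0 < (2 + (thread // 3))) {3,4,5,6,7}
step 5: v2 <- (3 * v2)               {0,1,2,3,4,5,6,7}
step 6: v0 <- (min(4, v0) % 4)       {0,1,2,3,4,5,6,7}

Answer: 7 steps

v2: 12,12,12,12,12,12,12,12
v0: 2,2,2,0,0,0,0,0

steps = 7; useful = 47; efficiency = 47/56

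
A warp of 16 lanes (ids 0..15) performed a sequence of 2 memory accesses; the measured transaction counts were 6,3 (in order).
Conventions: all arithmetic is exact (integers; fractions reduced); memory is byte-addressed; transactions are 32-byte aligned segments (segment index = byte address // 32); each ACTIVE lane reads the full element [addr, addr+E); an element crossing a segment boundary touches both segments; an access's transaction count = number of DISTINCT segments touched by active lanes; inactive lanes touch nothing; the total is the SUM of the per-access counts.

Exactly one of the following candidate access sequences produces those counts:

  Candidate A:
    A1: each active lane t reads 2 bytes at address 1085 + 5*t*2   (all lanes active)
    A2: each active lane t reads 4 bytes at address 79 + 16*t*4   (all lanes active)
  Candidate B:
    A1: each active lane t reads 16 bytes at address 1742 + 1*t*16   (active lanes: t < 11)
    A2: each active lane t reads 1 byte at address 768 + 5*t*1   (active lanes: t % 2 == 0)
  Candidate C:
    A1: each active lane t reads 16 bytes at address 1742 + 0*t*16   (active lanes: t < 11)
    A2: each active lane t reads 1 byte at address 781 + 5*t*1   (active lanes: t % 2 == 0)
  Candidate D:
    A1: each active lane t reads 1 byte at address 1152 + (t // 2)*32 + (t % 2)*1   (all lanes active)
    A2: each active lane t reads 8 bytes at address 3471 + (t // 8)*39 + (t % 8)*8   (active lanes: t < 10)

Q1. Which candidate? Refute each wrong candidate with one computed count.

A: A2 gives 16 transactions, not 3
C: A1 gives 1 transaction, not 6
D: A1 gives 8 transactions, not 6
B: all counts match (6,3)

Answer: B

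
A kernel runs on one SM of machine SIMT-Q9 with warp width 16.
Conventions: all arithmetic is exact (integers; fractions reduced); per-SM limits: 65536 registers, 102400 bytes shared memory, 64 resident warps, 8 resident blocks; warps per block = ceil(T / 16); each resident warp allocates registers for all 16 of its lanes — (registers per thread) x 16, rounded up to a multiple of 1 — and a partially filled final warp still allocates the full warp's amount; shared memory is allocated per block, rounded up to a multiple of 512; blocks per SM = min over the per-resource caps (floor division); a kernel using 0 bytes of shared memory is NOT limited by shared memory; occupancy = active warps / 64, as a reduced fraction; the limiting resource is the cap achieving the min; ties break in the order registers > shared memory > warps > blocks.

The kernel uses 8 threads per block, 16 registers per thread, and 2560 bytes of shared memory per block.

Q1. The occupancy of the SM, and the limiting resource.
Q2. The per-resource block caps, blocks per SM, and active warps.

Answer: occupancy 1/8, limited by blocks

registers: 256 blocks
shared memory: 40 blocks
warps: 64 blocks
blocks: 8 blocks

Answer: 8 blocks, 8 active warps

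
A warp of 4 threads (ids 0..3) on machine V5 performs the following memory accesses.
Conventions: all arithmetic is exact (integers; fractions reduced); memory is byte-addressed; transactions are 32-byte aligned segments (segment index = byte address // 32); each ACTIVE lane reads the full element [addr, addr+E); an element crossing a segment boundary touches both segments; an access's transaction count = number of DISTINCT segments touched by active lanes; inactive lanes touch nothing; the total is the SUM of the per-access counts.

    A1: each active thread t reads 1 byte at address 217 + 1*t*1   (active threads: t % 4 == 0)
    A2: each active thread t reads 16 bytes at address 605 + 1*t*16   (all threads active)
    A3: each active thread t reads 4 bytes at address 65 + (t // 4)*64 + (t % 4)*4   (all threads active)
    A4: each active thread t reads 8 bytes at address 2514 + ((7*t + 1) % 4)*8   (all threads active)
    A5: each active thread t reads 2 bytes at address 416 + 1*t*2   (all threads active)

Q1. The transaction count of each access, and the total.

A1: 1 transaction
A2: 3 transactions
A3: 1 transaction
A4: 2 transactions
A5: 1 transaction

Answer: 1,3,1,2,1; total 8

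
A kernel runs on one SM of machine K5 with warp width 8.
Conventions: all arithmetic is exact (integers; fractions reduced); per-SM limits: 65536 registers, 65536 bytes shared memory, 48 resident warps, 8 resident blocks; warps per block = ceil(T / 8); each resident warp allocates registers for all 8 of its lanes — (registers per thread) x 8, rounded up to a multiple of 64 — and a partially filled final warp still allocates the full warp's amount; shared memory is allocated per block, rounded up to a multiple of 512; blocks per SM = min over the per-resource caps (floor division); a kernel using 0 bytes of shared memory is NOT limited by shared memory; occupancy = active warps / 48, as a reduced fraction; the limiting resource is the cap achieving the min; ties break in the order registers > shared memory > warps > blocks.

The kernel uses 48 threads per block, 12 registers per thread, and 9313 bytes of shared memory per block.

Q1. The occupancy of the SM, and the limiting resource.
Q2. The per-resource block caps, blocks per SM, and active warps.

Answer: occupancy 3/4, limited by shared memory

registers: 85 blocks
shared memory: 6 blocks
warps: 8 blocks
blocks: 8 blocks

Answer: 6 blocks, 36 active warps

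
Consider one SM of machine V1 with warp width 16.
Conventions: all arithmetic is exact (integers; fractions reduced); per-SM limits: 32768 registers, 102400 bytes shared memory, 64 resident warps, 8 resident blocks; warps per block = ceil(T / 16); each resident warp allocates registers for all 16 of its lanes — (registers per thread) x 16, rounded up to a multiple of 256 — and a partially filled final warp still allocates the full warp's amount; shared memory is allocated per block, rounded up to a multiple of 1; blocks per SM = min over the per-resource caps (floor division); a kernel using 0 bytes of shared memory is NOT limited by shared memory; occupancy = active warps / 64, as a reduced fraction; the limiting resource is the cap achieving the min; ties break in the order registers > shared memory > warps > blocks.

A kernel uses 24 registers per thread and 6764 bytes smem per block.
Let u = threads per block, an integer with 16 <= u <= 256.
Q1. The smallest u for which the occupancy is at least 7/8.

Answer: u = 97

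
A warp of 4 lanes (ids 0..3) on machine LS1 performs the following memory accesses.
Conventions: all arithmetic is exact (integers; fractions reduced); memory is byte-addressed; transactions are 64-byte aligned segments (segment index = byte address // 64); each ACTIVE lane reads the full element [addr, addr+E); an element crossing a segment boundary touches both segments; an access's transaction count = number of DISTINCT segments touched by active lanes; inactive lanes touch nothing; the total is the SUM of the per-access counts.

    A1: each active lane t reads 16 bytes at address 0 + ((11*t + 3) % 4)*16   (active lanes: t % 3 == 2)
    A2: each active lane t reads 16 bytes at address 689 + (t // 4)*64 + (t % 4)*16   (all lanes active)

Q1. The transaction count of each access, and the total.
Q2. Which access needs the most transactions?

A1: 1 transaction
A2: 2 transactions

Answer: 1,2; total 3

Answer: A2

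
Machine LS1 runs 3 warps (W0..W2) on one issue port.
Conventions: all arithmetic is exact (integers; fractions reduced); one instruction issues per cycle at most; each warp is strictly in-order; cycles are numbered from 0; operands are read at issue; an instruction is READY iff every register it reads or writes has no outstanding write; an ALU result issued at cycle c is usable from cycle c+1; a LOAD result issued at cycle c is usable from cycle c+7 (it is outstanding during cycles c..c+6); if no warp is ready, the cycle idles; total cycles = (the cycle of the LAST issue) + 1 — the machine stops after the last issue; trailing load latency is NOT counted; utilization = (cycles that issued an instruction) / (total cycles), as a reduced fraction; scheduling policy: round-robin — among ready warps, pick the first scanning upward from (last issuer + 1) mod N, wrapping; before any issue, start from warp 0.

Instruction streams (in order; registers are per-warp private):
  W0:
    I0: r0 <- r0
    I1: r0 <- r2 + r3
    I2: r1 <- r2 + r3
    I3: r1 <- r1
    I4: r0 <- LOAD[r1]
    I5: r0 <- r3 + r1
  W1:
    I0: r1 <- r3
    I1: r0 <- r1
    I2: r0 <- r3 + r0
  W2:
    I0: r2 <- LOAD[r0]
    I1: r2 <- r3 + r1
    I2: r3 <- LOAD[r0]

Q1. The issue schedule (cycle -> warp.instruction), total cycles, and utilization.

cycle 0: W0.I0
cycle 1: W1.I0
cycle 2: W2.I0
cycle 3: W0.I1
cycle 4: W1.I1
cycle 5: W0.I2
cycle 6: W1.I2
cycle 7: W0.I3
cycle 8: W0.I4
cycle 9: W2.I1
cycle 10: W2.I2
cycle 11: idle
cycle 12: idle
cycle 13: idle
cycle 14: idle
cycle 15: W0.I5

Answer: 16 cycles, utilization 3/4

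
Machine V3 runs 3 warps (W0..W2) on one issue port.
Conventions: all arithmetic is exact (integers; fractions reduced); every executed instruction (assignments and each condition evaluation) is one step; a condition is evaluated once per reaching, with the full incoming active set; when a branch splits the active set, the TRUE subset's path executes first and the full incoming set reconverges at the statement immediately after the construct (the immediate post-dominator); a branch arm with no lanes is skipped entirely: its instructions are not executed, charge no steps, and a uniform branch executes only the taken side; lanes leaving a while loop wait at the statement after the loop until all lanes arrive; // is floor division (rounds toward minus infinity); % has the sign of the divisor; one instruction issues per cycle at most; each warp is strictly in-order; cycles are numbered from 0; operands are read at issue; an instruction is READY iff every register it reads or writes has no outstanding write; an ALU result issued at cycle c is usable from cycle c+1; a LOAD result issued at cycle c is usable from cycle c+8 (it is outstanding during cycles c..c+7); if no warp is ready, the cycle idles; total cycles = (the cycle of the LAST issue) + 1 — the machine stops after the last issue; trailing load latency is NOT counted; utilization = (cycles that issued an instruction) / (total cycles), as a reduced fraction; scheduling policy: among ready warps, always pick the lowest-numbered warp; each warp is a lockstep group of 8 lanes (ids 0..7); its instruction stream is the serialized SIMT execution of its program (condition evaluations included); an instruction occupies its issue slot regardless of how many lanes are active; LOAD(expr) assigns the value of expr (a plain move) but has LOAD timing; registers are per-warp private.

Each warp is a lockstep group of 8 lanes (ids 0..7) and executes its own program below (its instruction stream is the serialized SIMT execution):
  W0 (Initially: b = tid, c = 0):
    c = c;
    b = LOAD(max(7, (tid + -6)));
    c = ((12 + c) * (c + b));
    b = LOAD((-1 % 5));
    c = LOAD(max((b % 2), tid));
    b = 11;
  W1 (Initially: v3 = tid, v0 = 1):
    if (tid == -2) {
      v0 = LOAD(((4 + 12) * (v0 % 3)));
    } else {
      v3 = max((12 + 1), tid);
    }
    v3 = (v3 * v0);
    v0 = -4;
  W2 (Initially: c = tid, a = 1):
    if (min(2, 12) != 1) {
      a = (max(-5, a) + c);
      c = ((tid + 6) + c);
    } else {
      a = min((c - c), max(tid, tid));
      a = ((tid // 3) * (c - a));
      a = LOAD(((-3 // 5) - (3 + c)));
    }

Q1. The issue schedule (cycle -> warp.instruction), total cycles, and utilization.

cycle 0: W0.I0
cycle 1: W0.I1
cycle 2: W1.I0
cycle 3: W1.I1
cycle 4: W1.I2
cycle 5: W1.I3
cycle 6: W2.I0
cycle 7: W2.I1
cycle 8: W2.I2
cycle 9: W0.I2
cycle 10: W0.I3
cycle 11: idle
cycle 12: idle
cycle 13: idle
cycle 14: idle
cycle 15: idle
cycle 16: idle
cycle 17: idle
cycle 18: W0.I4
cycle 19: W0.I5

Answer: 20 cycles, utilization 13/20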